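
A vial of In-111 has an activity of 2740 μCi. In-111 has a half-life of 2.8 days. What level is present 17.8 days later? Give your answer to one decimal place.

Number of half-lives: n = 17.8/2.8 ≈ 6.3571.
Remaining = 2740 × (1/2)^6.3571 = 2740 × 0.012199 ≈ 33.424 μCi.

33.4 μCi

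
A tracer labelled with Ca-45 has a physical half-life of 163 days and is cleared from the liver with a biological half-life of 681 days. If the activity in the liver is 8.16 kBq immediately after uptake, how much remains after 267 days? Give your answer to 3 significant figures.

2.00 kBq

1/t_eff = 1/t_phys + 1/t_biol = 1/163 + 1/681 = 0.0076034 per day.
t_eff = 163 × 681 / (163 + 681) ≈ 131.52 days.
Remaining = 8.16 × (1/2)^(267/131.52) = 8.16 × (1/2)^2.0301 ≈ 1.9979 kBq.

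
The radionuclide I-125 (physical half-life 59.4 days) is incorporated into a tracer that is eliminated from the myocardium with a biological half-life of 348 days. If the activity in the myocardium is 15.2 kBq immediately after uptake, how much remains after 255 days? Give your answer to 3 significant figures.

1/t_eff = 1/t_phys + 1/t_biol = 1/59.4 + 1/348 = 0.019709 per day.
t_eff = 59.4 × 348 / (59.4 + 348) ≈ 50.739 days.
Remaining = 15.2 × (1/2)^(255/50.739) = 15.2 × (1/2)^5.0257 ≈ 0.46662 kBq.

0.467 kBq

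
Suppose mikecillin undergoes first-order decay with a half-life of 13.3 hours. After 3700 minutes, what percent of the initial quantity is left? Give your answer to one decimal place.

4.0%

3700 minutes = 61.6667 hours.
n = 61.6667/13.3 ≈ 4.6366 half-lives.
Fraction remaining = (1/2)^4.6366 ≈ 0.040202, i.e. 4.0202%.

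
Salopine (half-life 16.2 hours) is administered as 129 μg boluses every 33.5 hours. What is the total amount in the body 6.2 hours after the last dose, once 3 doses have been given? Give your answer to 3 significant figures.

128 μg

The 3 doses were given 73.2, 39.7, 6.2 hours ago.
Total = 129·(1/2)^(73.2/16.2) + 129·(1/2)^(39.7/16.2) + 129·(1/2)^(6.2/16.2)
      = 5.6283 + 23.598 + 98.942 ≈ 128.17 μg.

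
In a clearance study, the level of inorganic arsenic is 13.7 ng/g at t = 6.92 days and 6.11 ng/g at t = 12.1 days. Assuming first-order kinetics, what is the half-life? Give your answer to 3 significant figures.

4.45 days

Over Δt = 12.1 − 6.92 = 5.18 days, the level fell by a factor of 13.7/6.11 ≈ 2.2422.
n = log₂(2.2422) ≈ 1.1649 half-lives, so t½ = 5.18/1.1649 ≈ 4.4466 days.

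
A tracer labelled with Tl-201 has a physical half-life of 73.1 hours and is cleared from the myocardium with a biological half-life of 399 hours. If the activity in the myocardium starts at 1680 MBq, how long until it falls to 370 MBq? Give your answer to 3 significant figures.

1/t_eff = 1/t_phys + 1/t_biol = 1/73.1 + 1/399 = 0.016186 per hour.
t_eff = 73.1 × 399 / (73.1 + 399) ≈ 61.781 hours.
n = log₂(1680/370) ≈ 2.1829; t = 2.1829 × 61.781 ≈ 134.86 hours.

135 hours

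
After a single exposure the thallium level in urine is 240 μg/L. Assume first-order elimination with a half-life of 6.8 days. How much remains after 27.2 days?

15 μg/L

Elapsed time is 4 half-lives (27.2/6.8).
Each half-life halves the amount: 240 × (1/2)^4 = 240/16 = 15 μg/L.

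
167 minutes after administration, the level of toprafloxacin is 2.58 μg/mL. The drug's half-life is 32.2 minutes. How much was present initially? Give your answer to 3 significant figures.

93.9 μg/mL

Number of half-lives elapsed: n = 167/32.2 ≈ 5.1863.
A₀ = A × 2^n = 2.58 × 2^5.1863 = 2.58 × 36.412 ≈ 93.943 μg/mL.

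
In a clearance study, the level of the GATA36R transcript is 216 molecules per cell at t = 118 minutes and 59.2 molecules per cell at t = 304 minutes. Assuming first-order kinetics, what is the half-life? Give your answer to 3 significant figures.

Over Δt = 304 − 118 = 186 minutes, the level fell by a factor of 216/59.2 ≈ 3.6486.
n = log₂(3.6486) ≈ 1.8674 half-lives, so t½ = 186/1.8674 ≈ 99.606 minutes.

99.6 minutes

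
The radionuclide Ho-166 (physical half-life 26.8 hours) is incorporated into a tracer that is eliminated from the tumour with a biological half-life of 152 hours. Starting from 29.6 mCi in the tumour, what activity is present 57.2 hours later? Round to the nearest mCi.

1/t_eff = 1/t_phys + 1/t_biol = 1/26.8 + 1/152 = 0.043892 per hour.
t_eff = 26.8 × 152 / (26.8 + 152) ≈ 22.783 hours.
Remaining = 29.6 × (1/2)^(57.2/22.783) = 29.6 × (1/2)^2.5106 ≈ 5.1941 mCi.

5 mCi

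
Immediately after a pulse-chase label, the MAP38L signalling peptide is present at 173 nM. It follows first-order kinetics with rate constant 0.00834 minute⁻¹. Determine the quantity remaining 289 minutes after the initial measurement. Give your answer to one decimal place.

15.5 nM

t½ = ln 2 / k = 0.69315 / 0.00834 ≈ 83.111 minutes.
Number of half-lives: n = 289/83.111 ≈ 3.4773.
Remaining = 173 × (1/2)^3.4773 = 173 × 0.089792 ≈ 15.534 nM.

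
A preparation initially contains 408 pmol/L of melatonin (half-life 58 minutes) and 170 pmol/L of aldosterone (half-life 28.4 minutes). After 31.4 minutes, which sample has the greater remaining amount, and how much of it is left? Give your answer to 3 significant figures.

melatonin, 280 pmol/L

melatonin: 408 × (1/2)^0.54138 ≈ 280.34 pmol/L.
aldosterone: 170 × (1/2)^1.1056 ≈ 78.999 pmol/L.
Melatonin has more remaining, at ≈ 280.34 pmol/L.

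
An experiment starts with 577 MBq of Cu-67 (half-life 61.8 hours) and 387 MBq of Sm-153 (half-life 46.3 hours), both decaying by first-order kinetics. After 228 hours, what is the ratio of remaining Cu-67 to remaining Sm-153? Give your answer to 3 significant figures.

Cu-67: 577 × (1/2)^(228/61.8) = 577 × (1/2)^3.6893 ≈ 44.728 MBq.
Sm-153: 387 × (1/2)^(228/46.3) = 387 × (1/2)^4.9244 ≈ 12.744 MBq.
Ratio ≈ 44.728 / 12.744 ≈ 3.5096.

3.51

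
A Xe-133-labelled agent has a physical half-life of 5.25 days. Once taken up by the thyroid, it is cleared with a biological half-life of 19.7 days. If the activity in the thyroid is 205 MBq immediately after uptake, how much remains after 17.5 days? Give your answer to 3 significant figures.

1/t_eff = 1/t_phys + 1/t_biol = 1/5.25 + 1/19.7 = 0.24124 per day.
t_eff = 5.25 × 19.7 / (5.25 + 19.7) ≈ 4.1453 days.
Remaining = 205 × (1/2)^(17.5/4.1453) = 205 × (1/2)^4.2217 ≈ 10.988 MBq.

11.0 MBq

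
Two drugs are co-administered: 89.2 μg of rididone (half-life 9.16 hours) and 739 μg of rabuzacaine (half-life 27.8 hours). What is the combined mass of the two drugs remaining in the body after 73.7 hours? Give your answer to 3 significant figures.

118 μg

rididone: 89.2 × (1/2)^(73.7/9.16) = 89.2 × (1/2)^8.0459 ≈ 0.33754 μg.
rabuzacaine: 739 × (1/2)^(73.7/27.8) = 739 × (1/2)^2.6511 ≈ 117.65 μg.
Total = 0.33754 + 117.65 ≈ 117.99 μg.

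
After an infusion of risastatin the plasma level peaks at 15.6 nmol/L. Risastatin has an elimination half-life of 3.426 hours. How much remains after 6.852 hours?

3.9 nmol/L

Elapsed time is 2 half-lives (6.852/3.426).
Each half-life halves the amount: 15.6 × (1/2)^2 = 15.6/4 = 3.9 nmol/L.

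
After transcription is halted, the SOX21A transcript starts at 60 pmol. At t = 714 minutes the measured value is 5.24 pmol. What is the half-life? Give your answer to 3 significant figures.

A/A₀ = 5.24/60 ≈ 0.087333.
n = log₂(11.45) ≈ 3.5173 half-lives elapsed in 714 minutes.
t½ = 714/3.5173 ≈ 203 minutes.

203 minutes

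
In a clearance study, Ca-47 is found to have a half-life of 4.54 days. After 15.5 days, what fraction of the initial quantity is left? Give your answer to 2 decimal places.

n = 15.5/4.54 ≈ 3.4141 half-lives.
Fraction remaining = (1/2)^3.4141 ≈ 0.093811.

0.09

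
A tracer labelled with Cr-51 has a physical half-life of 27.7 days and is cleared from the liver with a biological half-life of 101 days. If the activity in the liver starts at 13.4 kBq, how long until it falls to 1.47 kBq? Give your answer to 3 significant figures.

1/t_eff = 1/t_phys + 1/t_biol = 1/27.7 + 1/101 = 0.046002 per day.
t_eff = 27.7 × 101 / (27.7 + 101) ≈ 21.738 days.
n = log₂(13.4/1.47) ≈ 3.1883; t = 3.1883 × 21.738 ≈ 69.309 days.

69.3 days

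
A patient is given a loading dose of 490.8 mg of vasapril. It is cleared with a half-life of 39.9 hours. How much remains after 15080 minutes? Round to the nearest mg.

6 mg

Convert the elapsed time: 15080 minutes = 251.333 hours.
Number of half-lives: n = 251.333/39.9 ≈ 6.2991.
Remaining = 490.8 × (1/2)^6.2991 = 490.8 × 0.0127 ≈ 6.2329 mg.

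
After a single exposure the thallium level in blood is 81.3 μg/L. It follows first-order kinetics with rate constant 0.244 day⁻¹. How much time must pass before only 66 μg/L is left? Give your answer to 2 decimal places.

t½ = ln 2 / k = 0.69315 / 0.244 ≈ 2.8408 days.
Fraction remaining = 66/81.3 ≈ 0.81181.
n = log₂(81.3/66) = ln(1.2318)/ln 2 ≈ 0.30079 half-lives.
t = n × t½ = 0.30079 × 2.8408 ≈ 0.85447 days.

0.85 days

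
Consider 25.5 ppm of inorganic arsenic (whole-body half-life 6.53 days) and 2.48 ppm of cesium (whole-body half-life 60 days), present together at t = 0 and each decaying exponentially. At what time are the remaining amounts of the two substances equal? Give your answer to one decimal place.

Set 25.5·(1/2)^(t/6.53) = 2.48·(1/2)^(t/60).
Taking log₂: log₂(25.5/2.48) = t·(1/6.53 − 1/60).
log₂(10.282) = 3.3621; 1/6.53 − 1/60 = 0.13647.
t = 3.3621 / 0.13647 ≈ 24.636 days.

24.6 days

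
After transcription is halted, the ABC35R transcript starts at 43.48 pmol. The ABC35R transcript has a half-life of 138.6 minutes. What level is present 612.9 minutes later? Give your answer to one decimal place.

Number of half-lives: n = 612.9/138.6 ≈ 4.4221.
Remaining = 43.48 × (1/2)^4.4221 = 43.48 × 0.046647 ≈ 2.0282 pmol.

2.0 pmol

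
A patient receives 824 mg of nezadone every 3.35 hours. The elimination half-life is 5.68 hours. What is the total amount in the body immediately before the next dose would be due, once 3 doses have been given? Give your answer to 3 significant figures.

1150 mg

The 3 doses were given 10.05, 6.7, 3.35 hours ago.
Total = 824·(1/2)^(10.05/5.68) + 824·(1/2)^(6.7/5.68) + 824·(1/2)^(3.35/5.68)
      = 241.71 + 363.78 + 547.5 ≈ 1153 mg.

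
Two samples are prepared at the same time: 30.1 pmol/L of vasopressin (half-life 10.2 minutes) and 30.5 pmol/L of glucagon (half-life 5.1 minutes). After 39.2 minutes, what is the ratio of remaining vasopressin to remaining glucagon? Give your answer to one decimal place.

14.2

vasopressin: 30.1 × (1/2)^(39.2/10.2) = 30.1 × (1/2)^3.8431 ≈ 2.0973 pmol/L.
glucagon: 30.5 × (1/2)^(39.2/5.1) = 30.5 × (1/2)^7.6863 ≈ 0.14808 pmol/L.
Ratio ≈ 2.0973 / 0.14808 ≈ 14.163.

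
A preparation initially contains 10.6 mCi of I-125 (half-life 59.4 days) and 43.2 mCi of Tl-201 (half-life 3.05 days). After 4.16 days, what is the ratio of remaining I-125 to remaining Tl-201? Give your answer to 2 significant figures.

I-125: 10.6 × (1/2)^(4.16/59.4) = 10.6 × (1/2)^0.070034 ≈ 10.098 mCi.
Tl-201: 43.2 × (1/2)^(4.16/3.05) = 43.2 × (1/2)^1.3639 ≈ 16.784 mCi.
Ratio ≈ 10.098 / 16.784 ≈ 0.60162.

0.60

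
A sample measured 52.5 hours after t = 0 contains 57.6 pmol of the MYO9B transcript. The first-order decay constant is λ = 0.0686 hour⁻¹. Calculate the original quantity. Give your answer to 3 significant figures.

t½ = ln 2 / λ = 0.69315 / 0.0686 ≈ 10.104 hours.
Number of half-lives elapsed: n = 52.5/10.104 ≈ 5.1959.
A₀ = A × 2^n = 57.6 × 2^5.1959 = 57.6 × 36.653 ≈ 2111.2 pmol.

2110 pmol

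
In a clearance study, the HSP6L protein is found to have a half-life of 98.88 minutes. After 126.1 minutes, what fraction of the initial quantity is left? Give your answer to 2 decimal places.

0.41

n = 126.1/98.88 ≈ 1.2753 half-lives.
Fraction remaining = (1/2)^1.2753 ≈ 0.41314.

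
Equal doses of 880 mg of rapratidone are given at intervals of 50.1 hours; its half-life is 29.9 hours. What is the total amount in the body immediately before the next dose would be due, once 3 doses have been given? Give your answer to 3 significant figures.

The 3 doses were given 150.3, 100.2, 50.1 hours ago.
Total = 880·(1/2)^(150.3/29.9) + 880·(1/2)^(100.2/29.9) + 880·(1/2)^(50.1/29.9)
      = 26.995 + 86.234 + 275.47 ≈ 388.7 mg.

389 mg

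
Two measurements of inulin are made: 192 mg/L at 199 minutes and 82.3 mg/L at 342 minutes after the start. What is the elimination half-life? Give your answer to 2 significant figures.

120 minutes

Over Δt = 342 − 199 = 143 minutes, the level fell by a factor of 192/82.3 ≈ 2.3329.
n = log₂(2.3329) ≈ 1.2221 half-lives, so t½ = 143/1.2221 ≈ 117.01 minutes.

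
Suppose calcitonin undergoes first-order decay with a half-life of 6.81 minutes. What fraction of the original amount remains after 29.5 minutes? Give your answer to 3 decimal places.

n = 29.5/6.81 ≈ 4.3319 half-lives.
Fraction remaining = (1/2)^4.3319 ≈ 0.049657.

0.050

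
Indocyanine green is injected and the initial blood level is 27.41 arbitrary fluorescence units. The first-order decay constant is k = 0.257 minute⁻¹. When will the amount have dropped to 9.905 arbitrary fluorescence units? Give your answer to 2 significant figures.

t½ = ln 2 / k = 0.69315 / 0.257 ≈ 2.6971 minutes.
Fraction remaining = 9.905/27.41 ≈ 0.36136.
n = log₂(27.41/9.905) = ln(2.7673)/ln 2 ≈ 1.4685 half-lives.
t = n × t½ = 1.4685 × 2.6971 ≈ 3.9606 minutes.

4.0 minutes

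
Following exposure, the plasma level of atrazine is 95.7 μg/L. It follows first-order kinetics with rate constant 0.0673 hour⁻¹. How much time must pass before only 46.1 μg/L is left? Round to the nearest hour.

t½ = ln 2 / k = 0.69315 / 0.0673 ≈ 10.299 hours.
Fraction remaining = 46.1/95.7 ≈ 0.48171.
n = log₂(95.7/46.1) = ln(2.0759)/ln 2 ≈ 1.0538 half-lives.
t = n × t½ = 1.0538 × 10.299 ≈ 10.853 hours.

11 hours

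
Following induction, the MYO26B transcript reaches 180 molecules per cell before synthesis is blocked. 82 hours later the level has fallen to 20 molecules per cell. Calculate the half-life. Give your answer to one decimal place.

25.9 hours

A/A₀ = 20/180 ≈ 0.11111.
n = log₂(9) ≈ 3.1699 half-lives elapsed in 82 hours.
t½ = 82/3.1699 ≈ 25.868 hours.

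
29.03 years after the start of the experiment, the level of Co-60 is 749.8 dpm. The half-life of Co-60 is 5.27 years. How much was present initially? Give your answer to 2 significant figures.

Number of half-lives elapsed: n = 29.03/5.27 ≈ 5.5085.
A₀ = A × 2^n = 749.8 × 2^5.5085 = 749.8 × 45.523 ≈ 34134 dpm.

34000 dpm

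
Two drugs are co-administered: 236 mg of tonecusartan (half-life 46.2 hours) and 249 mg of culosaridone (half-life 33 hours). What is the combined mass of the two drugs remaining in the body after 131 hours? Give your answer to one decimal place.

tonecusartan: 236 × (1/2)^(131/46.2) = 236 × (1/2)^2.8355 ≈ 33.063 mg.
culosaridone: 249 × (1/2)^(131/33) = 249 × (1/2)^3.9697 ≈ 15.893 mg.
Total = 33.063 + 15.893 ≈ 48.956 mg.

49.0 mg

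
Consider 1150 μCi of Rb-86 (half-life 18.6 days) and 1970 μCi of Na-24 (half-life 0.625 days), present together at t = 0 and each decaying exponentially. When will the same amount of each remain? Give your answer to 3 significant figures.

0.502 days

Set 1150·(1/2)^(t/18.6) = 1970·(1/2)^(t/0.625).
Taking log₂: log₂(1150/1970) = t·(1/18.6 − 1/0.625).
log₂(0.58376) = -0.77656; 1/18.6 − 1/0.625 = -1.5462.
t = -0.77656 / -1.5462 ≈ 0.50223 days.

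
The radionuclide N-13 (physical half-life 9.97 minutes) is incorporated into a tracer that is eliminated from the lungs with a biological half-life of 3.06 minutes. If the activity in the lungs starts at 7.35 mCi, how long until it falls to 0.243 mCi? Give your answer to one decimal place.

11.5 minutes

1/t_eff = 1/t_phys + 1/t_biol = 1/9.97 + 1/3.06 = 0.4271 per minute.
t_eff = 9.97 × 3.06 / (9.97 + 3.06) ≈ 2.3414 minutes.
n = log₂(7.35/0.243) ≈ 4.9187; t = 4.9187 × 2.3414 ≈ 11.517 minutes.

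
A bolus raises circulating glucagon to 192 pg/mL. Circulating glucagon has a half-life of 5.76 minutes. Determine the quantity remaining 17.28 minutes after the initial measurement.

24 pg/mL

Elapsed time is 3 half-lives (17.28/5.76).
Each half-life halves the amount: 192 × (1/2)^3 = 192/8 = 24 pg/mL.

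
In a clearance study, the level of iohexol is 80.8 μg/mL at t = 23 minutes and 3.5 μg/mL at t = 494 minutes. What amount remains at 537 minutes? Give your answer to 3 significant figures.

Over Δt = 494 − 23 = 471 minutes, the level fell by a factor of 80.8/3.5 ≈ 23.086.
n = log₂(23.086) ≈ 4.5289 half-lives, so t½ = 471/4.5289 ≈ 104 minutes.
From t = 494 to t = 537: 3.5 × (1/2)^((537−494)/104) ≈ 2.6279 μg/mL.

2.63 μg/mL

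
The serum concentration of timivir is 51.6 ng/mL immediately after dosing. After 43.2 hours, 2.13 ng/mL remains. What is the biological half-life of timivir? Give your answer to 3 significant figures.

9.39 hours

A/A₀ = 2.13/51.6 ≈ 0.041279.
n = log₂(24.225) ≈ 4.5984 half-lives elapsed in 43.2 hours.
t½ = 43.2/4.5984 ≈ 9.3945 hours.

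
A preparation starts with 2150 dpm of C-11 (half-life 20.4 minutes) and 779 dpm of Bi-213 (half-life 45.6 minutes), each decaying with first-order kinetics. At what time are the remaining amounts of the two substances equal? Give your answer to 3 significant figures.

Set 2150·(1/2)^(t/20.4) = 779·(1/2)^(t/45.6).
Taking log₂: log₂(2150/779) = t·(1/20.4 − 1/45.6).
log₂(2.7599) = 1.4646; 1/20.4 − 1/45.6 = 0.02709.
t = 1.4646 / 0.02709 ≈ 54.066 minutes.

54.1 minutes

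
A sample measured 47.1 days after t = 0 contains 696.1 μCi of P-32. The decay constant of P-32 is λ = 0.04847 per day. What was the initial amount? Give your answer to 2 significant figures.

t½ = ln 2 / λ = 0.69315 / 0.04847 ≈ 14.301 days.
Number of half-lives elapsed: n = 47.1/14.301 ≈ 3.2936.
A₀ = A × 2^n = 696.1 × 2^3.2936 = 696.1 × 9.8054 ≈ 6825.6 μCi.

6800 μCi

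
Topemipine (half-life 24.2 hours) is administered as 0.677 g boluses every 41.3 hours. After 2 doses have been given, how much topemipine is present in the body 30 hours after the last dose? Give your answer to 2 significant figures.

The 2 doses were given 71.3, 30 hours ago.
Total = 0.677·(1/2)^(71.3/24.2) + 0.677·(1/2)^(30/24.2)
      = 0.087835 + 0.28669 ≈ 0.37452 g.

0.37 g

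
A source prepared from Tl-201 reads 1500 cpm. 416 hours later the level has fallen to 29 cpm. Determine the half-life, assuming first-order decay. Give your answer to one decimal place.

A/A₀ = 29/1500 ≈ 0.019333.
n = log₂(51.724) ≈ 5.6928 half-lives elapsed in 416 hours.
t½ = 416/5.6928 ≈ 73.075 hours.

73.1 hours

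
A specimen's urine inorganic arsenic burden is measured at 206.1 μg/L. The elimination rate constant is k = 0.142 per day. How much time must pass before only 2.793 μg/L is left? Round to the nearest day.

t½ = ln 2 / k = 0.69315 / 0.142 ≈ 4.8813 days.
Fraction remaining = 2.793/206.1 ≈ 0.013552.
n = log₂(206.1/2.793) = ln(73.792)/ln 2 ≈ 6.2054 half-lives.
t = n × t½ = 6.2054 × 4.8813 ≈ 30.29 days.

30 days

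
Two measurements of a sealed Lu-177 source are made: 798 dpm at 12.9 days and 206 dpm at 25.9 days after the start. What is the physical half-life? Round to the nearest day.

Over Δt = 25.9 − 12.9 = 13 days, the level fell by a factor of 798/206 ≈ 3.8738.
n = log₂(3.8738) ≈ 1.9537 half-lives, so t½ = 13/1.9537 ≈ 6.6539 days.

7 days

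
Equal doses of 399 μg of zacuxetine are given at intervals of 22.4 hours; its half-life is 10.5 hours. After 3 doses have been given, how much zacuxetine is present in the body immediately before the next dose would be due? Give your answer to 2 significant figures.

120 μg

The 3 doses were given 67.2, 44.8, 22.4 hours ago.
Total = 399·(1/2)^(67.2/10.5) + 399·(1/2)^(44.8/10.5) + 399·(1/2)^(22.4/10.5)
      = 4.7248 + 20.729 + 90.944 ≈ 116.4 μg.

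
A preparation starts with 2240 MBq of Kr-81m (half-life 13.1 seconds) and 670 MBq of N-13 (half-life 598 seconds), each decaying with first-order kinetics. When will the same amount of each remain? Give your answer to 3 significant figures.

Set 2240·(1/2)^(t/13.1) = 670·(1/2)^(t/598).
Taking log₂: log₂(2240/670) = t·(1/13.1 − 1/598).
log₂(3.3433) = 1.7413; 1/13.1 − 1/598 = 0.074664.
t = 1.7413 / 0.074664 ≈ 23.321 seconds.

23.3 seconds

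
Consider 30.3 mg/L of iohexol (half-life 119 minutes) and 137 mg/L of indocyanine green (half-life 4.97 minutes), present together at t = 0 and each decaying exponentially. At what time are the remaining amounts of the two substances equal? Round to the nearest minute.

Set 30.3·(1/2)^(t/119) = 137·(1/2)^(t/4.97).
Taking log₂: log₂(30.3/137) = t·(1/119 − 1/4.97).
log₂(0.22117) = -2.1768; 1/119 − 1/4.97 = -0.1928.
t = -2.1768 / -0.1928 ≈ 11.29 minutes.

11 minutes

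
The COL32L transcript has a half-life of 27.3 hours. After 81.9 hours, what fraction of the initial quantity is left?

n = 81.9/27.3 ≈ 3 half-lives.
Fraction remaining = (1/2)^3 ≈ 0.125.

0.125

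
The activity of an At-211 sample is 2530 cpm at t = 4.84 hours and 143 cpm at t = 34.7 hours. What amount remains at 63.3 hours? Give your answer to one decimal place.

Over Δt = 34.7 − 4.84 = 29.86 hours, the level fell by a factor of 2530/143 ≈ 17.692.
n = log₂(17.692) ≈ 4.1451 half-lives, so t½ = 29.86/4.1451 ≈ 7.2038 hours.
From t = 34.7 to t = 63.3: 143 × (1/2)^((63.3−34.7)/7.2038) ≈ 9.1244 cpm.

9.1 cpm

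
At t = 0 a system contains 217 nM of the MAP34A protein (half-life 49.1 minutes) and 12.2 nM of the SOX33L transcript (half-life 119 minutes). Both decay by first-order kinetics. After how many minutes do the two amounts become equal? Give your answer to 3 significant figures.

347 minutes

Set 217·(1/2)^(t/49.1) = 12.2·(1/2)^(t/119).
Taking log₂: log₂(217/12.2) = t·(1/49.1 − 1/119).
log₂(17.787) = 4.1527; 1/49.1 − 1/119 = 0.011963.
t = 4.1527 / 0.011963 ≈ 347.13 minutes.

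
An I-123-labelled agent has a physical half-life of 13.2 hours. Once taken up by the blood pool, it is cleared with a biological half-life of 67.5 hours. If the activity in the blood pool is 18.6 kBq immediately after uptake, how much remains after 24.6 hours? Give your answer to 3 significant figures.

3.97 kBq

1/t_eff = 1/t_phys + 1/t_biol = 1/13.2 + 1/67.5 = 0.090572 per hour.
t_eff = 13.2 × 67.5 / (13.2 + 67.5) ≈ 11.041 hours.
Remaining = 18.6 × (1/2)^(24.6/11.041) = 18.6 × (1/2)^2.2281 ≈ 3.97 kBq.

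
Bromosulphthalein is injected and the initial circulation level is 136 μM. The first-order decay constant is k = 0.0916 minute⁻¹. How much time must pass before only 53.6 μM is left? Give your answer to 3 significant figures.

t½ = ln 2 / k = 0.69315 / 0.0916 ≈ 7.5671 minutes.
Fraction remaining = 53.6/136 ≈ 0.39412.
n = log₂(136/53.6) = ln(2.5373)/ln 2 ≈ 1.3433 half-lives.
t = n × t½ = 1.3433 × 7.5671 ≈ 10.165 minutes.

10.2 minutes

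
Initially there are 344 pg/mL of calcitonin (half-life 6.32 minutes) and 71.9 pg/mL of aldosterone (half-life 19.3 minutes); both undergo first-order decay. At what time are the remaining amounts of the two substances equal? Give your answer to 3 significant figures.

21.2 minutes

Set 344·(1/2)^(t/6.32) = 71.9·(1/2)^(t/19.3).
Taking log₂: log₂(344/71.9) = t·(1/6.32 − 1/19.3).
log₂(4.7844) = 2.2583; 1/6.32 − 1/19.3 = 0.10641.
t = 2.2583 / 0.10641 ≈ 21.222 minutes.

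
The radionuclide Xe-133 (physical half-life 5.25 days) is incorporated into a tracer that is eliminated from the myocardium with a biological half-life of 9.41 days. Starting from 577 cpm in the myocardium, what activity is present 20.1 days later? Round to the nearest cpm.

1/t_eff = 1/t_phys + 1/t_biol = 1/5.25 + 1/9.41 = 0.29675 per day.
t_eff = 5.25 × 9.41 / (5.25 + 9.41) ≈ 3.3699 days.
Remaining = 577 × (1/2)^(20.1/3.3699) = 577 × (1/2)^5.9646 ≈ 9.2396 cpm.

9 cpm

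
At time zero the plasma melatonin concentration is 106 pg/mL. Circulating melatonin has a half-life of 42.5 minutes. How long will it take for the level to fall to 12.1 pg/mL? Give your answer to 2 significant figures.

130 minutes

Fraction remaining = 12.1/106 ≈ 0.11415.
n = log₂(106/12.1) = ln(8.7603)/ln 2 ≈ 3.131 half-lives.
t = n × t½ = 3.131 × 42.5 ≈ 133.07 minutes.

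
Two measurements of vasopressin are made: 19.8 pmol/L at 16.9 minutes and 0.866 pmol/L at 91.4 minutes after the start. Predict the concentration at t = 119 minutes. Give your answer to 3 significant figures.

0.272 pmol/L

Over Δt = 91.4 − 16.9 = 74.5 minutes, the level fell by a factor of 19.8/0.866 ≈ 22.864.
n = log₂(22.864) ≈ 4.515 half-lives, so t½ = 74.5/4.515 ≈ 16.501 minutes.
From t = 91.4 to t = 119: 0.866 × (1/2)^((119−91.4)/16.501) ≈ 0.27164 pmol/L.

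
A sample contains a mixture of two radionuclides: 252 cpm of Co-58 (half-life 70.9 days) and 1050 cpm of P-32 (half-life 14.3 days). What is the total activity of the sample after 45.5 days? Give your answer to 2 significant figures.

Co-58: 252 × (1/2)^(45.5/70.9) = 252 × (1/2)^0.64175 ≈ 161.52 cpm.
P-32: 1050 × (1/2)^(45.5/14.3) = 1050 × (1/2)^3.1818 ≈ 115.71 cpm.
Total = 161.52 + 115.71 ≈ 277.22 cpm.

280 cpm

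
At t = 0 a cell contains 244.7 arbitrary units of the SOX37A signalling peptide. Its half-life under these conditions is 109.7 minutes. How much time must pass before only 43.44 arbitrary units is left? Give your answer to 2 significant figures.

270 minutes

Fraction remaining = 43.44/244.7 ≈ 0.17752.
n = log₂(244.7/43.44) = ln(5.6331)/ln 2 ≈ 2.4939 half-lives.
t = n × t½ = 2.4939 × 109.7 ≈ 273.58 minutes.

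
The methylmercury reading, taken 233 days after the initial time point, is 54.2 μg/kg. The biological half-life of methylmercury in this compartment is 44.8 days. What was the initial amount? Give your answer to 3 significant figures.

1990 μg/kg

Number of half-lives elapsed: n = 233/44.8 ≈ 5.2009.
A₀ = A × 2^n = 54.2 × 2^5.2009 = 54.2 × 36.781 ≈ 1993.5 μg/kg.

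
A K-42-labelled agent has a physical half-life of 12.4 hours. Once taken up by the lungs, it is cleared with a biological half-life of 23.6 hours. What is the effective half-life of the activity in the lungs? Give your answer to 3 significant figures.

1/t_eff = 1/t_phys + 1/t_biol = 1/12.4 + 1/23.6 = 0.12302 per hour.
t_eff = 12.4 × 23.6 / (12.4 + 23.6) ≈ 8.1289 hours.

8.13 hours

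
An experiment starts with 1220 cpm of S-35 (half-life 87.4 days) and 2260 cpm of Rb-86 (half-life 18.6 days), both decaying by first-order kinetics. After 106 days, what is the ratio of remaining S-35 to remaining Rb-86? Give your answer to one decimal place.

S-35: 1220 × (1/2)^(106/87.4) = 1220 × (1/2)^1.2128 ≈ 526.34 cpm.
Rb-86: 2260 × (1/2)^(106/18.6) = 2260 × (1/2)^5.6989 ≈ 43.507 cpm.
Ratio ≈ 526.34 / 43.507 ≈ 12.098.

12.1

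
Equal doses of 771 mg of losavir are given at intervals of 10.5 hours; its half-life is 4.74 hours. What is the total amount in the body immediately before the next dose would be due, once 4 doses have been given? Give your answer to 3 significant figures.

The 4 doses were given 42, 31.5, 21, 10.5 hours ago.
Total = 771·(1/2)^(42/4.74) + 771·(1/2)^(31.5/4.74) + 771·(1/2)^(21/4.74) + 771·(1/2)^(10.5/4.74)
      = 1.6584 + 7.7008 + 35.758 + 166.04 ≈ 211.16 mg.

211 mg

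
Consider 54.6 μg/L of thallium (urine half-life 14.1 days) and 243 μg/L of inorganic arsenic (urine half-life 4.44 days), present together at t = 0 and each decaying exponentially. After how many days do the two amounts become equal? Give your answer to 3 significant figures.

14.0 days

Set 54.6·(1/2)^(t/14.1) = 243·(1/2)^(t/4.44).
Taking log₂: log₂(54.6/243) = t·(1/14.1 − 1/4.44).
log₂(0.22469) = -2.154; 1/14.1 − 1/4.44 = -0.1543.
t = -2.154 / -0.1543 ≈ 13.959 days.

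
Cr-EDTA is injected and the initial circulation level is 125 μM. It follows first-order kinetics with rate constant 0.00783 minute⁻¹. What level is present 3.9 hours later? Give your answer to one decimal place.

t½ = ln 2 / λ = 0.69315 / 0.00783 ≈ 88.525 minutes.
Convert the elapsed time: 3.9 hours = 234 minutes.
Number of half-lives: n = 234/88.525 ≈ 2.6433.
Remaining = 125 × (1/2)^2.6433 = 125 × 0.16006 ≈ 20.007 μM.

20.0 μM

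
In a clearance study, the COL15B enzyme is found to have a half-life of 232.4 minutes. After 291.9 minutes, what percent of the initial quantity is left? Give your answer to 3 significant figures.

41.9%

n = 291.9/232.4 ≈ 1.256 half-lives.
Fraction remaining = (1/2)^1.256 ≈ 0.4187, i.e. 41.87%.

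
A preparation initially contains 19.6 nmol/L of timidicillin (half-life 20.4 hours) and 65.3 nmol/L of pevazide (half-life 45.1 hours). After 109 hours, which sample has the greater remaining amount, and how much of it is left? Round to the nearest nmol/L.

pevazide, 12 nmol/L

timidicillin: 19.6 × (1/2)^5.3431 ≈ 0.48285 nmol/L.
pevazide: 65.3 × (1/2)^2.4169 ≈ 12.228 nmol/L.
Pevazide has more remaining, at ≈ 12.228 nmol/L.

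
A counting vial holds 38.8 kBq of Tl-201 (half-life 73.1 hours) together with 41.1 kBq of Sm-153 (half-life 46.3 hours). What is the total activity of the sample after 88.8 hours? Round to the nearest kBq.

Tl-201: 38.8 × (1/2)^(88.8/73.1) = 38.8 × (1/2)^1.2148 ≈ 16.717 kBq.
Sm-153: 41.1 × (1/2)^(88.8/46.3) = 41.1 × (1/2)^1.9179 ≈ 10.876 kBq.
Total = 16.717 + 10.876 ≈ 27.593 kBq.

28 kBq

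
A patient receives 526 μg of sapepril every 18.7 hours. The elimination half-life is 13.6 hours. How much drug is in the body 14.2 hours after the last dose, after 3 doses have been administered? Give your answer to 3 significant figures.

391 μg

The 3 doses were given 51.6, 32.9, 14.2 hours ago.
Total = 526·(1/2)^(51.6/13.6) + 526·(1/2)^(32.9/13.6) + 526·(1/2)^(14.2/13.6)
      = 37.918 + 98.346 + 255.08 ≈ 391.34 μg.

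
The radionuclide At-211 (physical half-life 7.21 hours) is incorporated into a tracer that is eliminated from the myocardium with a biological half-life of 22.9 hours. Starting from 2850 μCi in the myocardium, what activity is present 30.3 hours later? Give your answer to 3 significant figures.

1/t_eff = 1/t_phys + 1/t_biol = 1/7.21 + 1/22.9 = 0.18236 per hour.
t_eff = 7.21 × 22.9 / (7.21 + 22.9) ≈ 5.4835 hours.
Remaining = 2850 × (1/2)^(30.3/5.4835) = 2850 × (1/2)^5.5256 ≈ 61.867 μCi.

61.9 μCi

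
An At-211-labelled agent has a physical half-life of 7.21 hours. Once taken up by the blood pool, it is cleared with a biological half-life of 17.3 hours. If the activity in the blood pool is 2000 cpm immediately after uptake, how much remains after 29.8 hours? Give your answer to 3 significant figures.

1/t_eff = 1/t_phys + 1/t_biol = 1/7.21 + 1/17.3 = 0.1965 per hour.
t_eff = 7.21 × 17.3 / (7.21 + 17.3) ≈ 5.0891 hours.
Remaining = 2000 × (1/2)^(29.8/5.0891) = 2000 × (1/2)^5.8557 ≈ 34.538 cpm.

34.5 cpm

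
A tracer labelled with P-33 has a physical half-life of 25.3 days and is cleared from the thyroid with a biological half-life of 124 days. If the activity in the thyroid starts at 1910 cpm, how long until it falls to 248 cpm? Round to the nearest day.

62 days

1/t_eff = 1/t_phys + 1/t_biol = 1/25.3 + 1/124 = 0.04759 per day.
t_eff = 25.3 × 124 / (25.3 + 124) ≈ 21.013 days.
n = log₂(1910/248) ≈ 2.9452; t = 2.9452 × 21.013 ≈ 61.886 days.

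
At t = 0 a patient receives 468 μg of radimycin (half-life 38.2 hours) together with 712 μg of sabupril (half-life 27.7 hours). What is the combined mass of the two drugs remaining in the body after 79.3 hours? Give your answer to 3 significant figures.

209 μg

radimycin: 468 × (1/2)^(79.3/38.2) = 468 × (1/2)^2.0759 ≈ 111 μg.
sabupril: 712 × (1/2)^(79.3/27.7) = 712 × (1/2)^2.8628 ≈ 97.878 μg.
Total = 111 + 97.878 ≈ 208.88 μg.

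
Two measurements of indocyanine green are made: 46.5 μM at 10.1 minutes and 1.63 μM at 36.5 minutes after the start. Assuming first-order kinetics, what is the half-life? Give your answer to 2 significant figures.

Over Δt = 36.5 − 10.1 = 26.4 minutes, the level fell by a factor of 46.5/1.63 ≈ 28.528.
n = log₂(28.528) ≈ 4.8343 half-lives, so t½ = 26.4/4.8343 ≈ 5.461 minutes.

5.5 minutes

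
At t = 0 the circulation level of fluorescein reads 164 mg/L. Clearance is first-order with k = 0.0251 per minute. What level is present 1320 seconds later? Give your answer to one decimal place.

t½ = ln 2 / k = 0.69315 / 0.0251 ≈ 27.615 minutes.
Convert the elapsed time: 1320 seconds = 22 minutes.
Number of half-lives: n = 22/27.615 ≈ 0.79666.
Remaining = 164 × (1/2)^0.79666 = 164 × 0.57568 ≈ 94.412 mg/L.

94.4 mg/L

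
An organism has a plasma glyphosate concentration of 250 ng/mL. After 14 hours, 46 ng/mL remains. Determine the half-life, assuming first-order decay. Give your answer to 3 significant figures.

A/A₀ = 46/250 ≈ 0.184.
n = log₂(5.4348) ≈ 2.4422 half-lives elapsed in 14 hours.
t½ = 14/2.4422 ≈ 5.7325 hours.

5.73 hours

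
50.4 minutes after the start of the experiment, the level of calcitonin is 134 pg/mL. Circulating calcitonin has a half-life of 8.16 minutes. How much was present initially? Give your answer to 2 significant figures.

9700 pg/mL

Number of half-lives elapsed: n = 50.4/8.16 ≈ 6.1765.
A₀ = A × 2^n = 134 × 2^6.1765 = 134 × 72.327 ≈ 9691.9 pg/mL.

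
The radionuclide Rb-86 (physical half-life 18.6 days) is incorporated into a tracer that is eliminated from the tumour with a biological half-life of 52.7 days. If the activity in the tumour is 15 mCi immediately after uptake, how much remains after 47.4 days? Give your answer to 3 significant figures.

1/t_eff = 1/t_phys + 1/t_biol = 1/18.6 + 1/52.7 = 0.072739 per day.
t_eff = 18.6 × 52.7 / (18.6 + 52.7) ≈ 13.748 days.
Remaining = 15 × (1/2)^(47.4/13.748) = 15 × (1/2)^3.4478 ≈ 1.3747 mCi.

1.37 mCi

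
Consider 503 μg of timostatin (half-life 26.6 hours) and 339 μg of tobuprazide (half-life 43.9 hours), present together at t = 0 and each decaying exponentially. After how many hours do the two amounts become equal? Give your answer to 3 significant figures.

Set 503·(1/2)^(t/26.6) = 339·(1/2)^(t/43.9).
Taking log₂: log₂(503/339) = t·(1/26.6 − 1/43.9).
log₂(1.4838) = 0.56927; 1/26.6 − 1/43.9 = 0.014815.
t = 0.56927 / 0.014815 ≈ 38.426 hours.

38.4 hours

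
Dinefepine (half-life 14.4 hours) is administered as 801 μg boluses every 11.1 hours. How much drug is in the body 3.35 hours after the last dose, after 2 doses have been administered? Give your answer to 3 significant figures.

The 2 doses were given 14.45, 3.35 hours ago.
Total = 801·(1/2)^(14.45/14.4) + 801·(1/2)^(3.35/14.4)
      = 399.54 + 681.71 ≈ 1081.2 μg.

1080 μg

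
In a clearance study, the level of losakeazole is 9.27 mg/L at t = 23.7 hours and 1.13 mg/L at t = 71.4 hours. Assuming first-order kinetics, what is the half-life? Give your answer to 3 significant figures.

Over Δt = 71.4 − 23.7 = 47.7 hours, the level fell by a factor of 9.27/1.13 ≈ 8.2035.
n = log₂(8.2035) ≈ 3.0362 half-lives, so t½ = 47.7/3.0362 ≈ 15.71 hours.

15.7 hours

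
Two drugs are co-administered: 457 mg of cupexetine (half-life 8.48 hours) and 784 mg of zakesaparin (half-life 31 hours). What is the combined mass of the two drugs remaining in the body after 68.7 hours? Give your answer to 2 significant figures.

cupexetine: 457 × (1/2)^(68.7/8.48) = 457 × (1/2)^8.1014 ≈ 1.664 mg.
zakesaparin: 784 × (1/2)^(68.7/31) = 784 × (1/2)^2.2161 ≈ 168.73 mg.
Total = 1.664 + 168.73 ≈ 170.39 mg.

170 mg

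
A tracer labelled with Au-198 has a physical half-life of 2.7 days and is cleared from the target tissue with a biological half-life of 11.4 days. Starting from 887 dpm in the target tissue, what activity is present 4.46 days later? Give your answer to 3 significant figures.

1/t_eff = 1/t_phys + 1/t_biol = 1/2.7 + 1/11.4 = 0.45809 per day.
t_eff = 2.7 × 11.4 / (2.7 + 11.4) ≈ 2.183 days.
Remaining = 887 × (1/2)^(4.46/2.183) = 887 × (1/2)^2.0431 ≈ 215.23 dpm.

215 dpm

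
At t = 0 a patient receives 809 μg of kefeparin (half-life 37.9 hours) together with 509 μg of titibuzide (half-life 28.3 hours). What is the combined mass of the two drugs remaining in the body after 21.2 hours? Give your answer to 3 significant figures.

kefeparin: 809 × (1/2)^(21.2/37.9) = 809 × (1/2)^0.55937 ≈ 548.99 μg.
titibuzide: 509 × (1/2)^(21.2/28.3) = 509 × (1/2)^0.74912 ≈ 302.84 μg.
Total = 548.99 + 302.84 ≈ 851.83 μg.

852 μg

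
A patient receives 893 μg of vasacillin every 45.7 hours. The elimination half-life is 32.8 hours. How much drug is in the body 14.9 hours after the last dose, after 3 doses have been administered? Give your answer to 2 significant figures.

990 μg

The 3 doses were given 106.3, 60.6, 14.9 hours ago.
Total = 893·(1/2)^(106.3/32.8) + 893·(1/2)^(60.6/32.8) + 893·(1/2)^(14.9/32.8)
      = 94.462 + 248.13 + 651.78 ≈ 994.38 μg.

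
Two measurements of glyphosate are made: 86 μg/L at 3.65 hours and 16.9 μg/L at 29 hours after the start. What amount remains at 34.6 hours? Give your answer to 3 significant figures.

11.8 μg/L

Over Δt = 29 − 3.65 = 25.35 hours, the level fell by a factor of 86/16.9 ≈ 5.0888.
n = log₂(5.0888) ≈ 2.3473 half-lives, so t½ = 25.35/2.3473 ≈ 10.8 hours.
From t = 29 to t = 34.6: 16.9 × (1/2)^((34.6−29)/10.8) ≈ 11.798 μg/L.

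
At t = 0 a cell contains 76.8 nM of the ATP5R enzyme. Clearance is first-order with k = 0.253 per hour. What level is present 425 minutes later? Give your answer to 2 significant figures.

t½ = ln 2 / k = 0.69315 / 0.253 ≈ 2.7397 hours.
Convert the elapsed time: 425 minutes = 7.08333 hours.
Number of half-lives: n = 7.08333/2.7397 ≈ 2.5854.
Remaining = 76.8 × (1/2)^2.5854 = 76.8 × 0.16661 ≈ 12.796 nM.

13 nM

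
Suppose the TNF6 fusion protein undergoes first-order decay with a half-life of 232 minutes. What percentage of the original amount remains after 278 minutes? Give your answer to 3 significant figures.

n = 278/232 ≈ 1.1983 half-lives.
Fraction remaining = (1/2)^1.1983 ≈ 0.4358, i.e. 43.58%.

43.6%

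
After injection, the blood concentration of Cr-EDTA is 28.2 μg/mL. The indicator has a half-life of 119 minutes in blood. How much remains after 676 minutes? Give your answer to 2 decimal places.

Number of half-lives: n = 676/119 ≈ 5.6807.
Remaining = 28.2 × (1/2)^5.6807 = 28.2 × 0.019496 ≈ 0.54979 μg/mL.

0.55 μg/mL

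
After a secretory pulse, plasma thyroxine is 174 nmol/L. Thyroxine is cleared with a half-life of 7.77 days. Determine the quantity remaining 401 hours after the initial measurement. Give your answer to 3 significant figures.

39.2 nmol/L

Convert the elapsed time: 401 hours = 16.7083 days.
Number of half-lives: n = 16.7083/7.77 ≈ 2.1504.
Remaining = 174 × (1/2)^2.1504 = 174 × 0.22526 ≈ 39.194 nmol/L.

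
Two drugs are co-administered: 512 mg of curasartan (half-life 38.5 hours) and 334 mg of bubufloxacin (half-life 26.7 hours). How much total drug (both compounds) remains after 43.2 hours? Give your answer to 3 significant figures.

curasartan: 512 × (1/2)^(43.2/38.5) = 512 × (1/2)^1.1221 ≈ 235.23 mg.
bubufloxacin: 334 × (1/2)^(43.2/26.7) = 334 × (1/2)^1.618 ≈ 108.81 mg.
Total = 235.23 + 108.81 ≈ 344.04 mg.

344 mg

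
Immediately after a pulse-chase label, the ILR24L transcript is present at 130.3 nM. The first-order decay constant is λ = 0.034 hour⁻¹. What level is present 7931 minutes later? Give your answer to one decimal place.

t½ = ln 2 / λ = 0.69315 / 0.034 ≈ 20.387 hours.
Convert the elapsed time: 7931 minutes = 132.183 hours.
Number of half-lives: n = 132.183/20.387 ≈ 6.4838.
Remaining = 130.3 × (1/2)^6.4838 = 130.3 × 0.011173 ≈ 1.4559 nM.

1.5 nM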